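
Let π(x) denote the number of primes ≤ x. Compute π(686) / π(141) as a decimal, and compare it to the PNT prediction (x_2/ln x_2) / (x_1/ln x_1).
π(686)/π(141) = 124/34 ≈ 3.6471;  PNT prediction ≈ 3.6866.

π(141) = 34 and π(686) = 124, so π(686)/π(141) ≈ 3.6471. The PNT-predicted ratio is (686/ln(686)) / (141/ln(141)) ≈ 3.6866. The two agree to within a few percent, as expected.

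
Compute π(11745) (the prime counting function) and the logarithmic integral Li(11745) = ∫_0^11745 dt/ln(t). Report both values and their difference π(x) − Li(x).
π(11745) = 1409;  Li(11745) ≈ 1433.92;  π(x) − Li(x) ≈ -24.92.

Direct count of primes ≤ 11745 gives π(11745) = 1409. Numerical evaluation of the logarithmic integral gives Li(11745) ≈ 1433.92. The difference π(x) − Li(x) ≈ -24.92 is typically negative for small/moderate x (Li(x) overestimates), though Littlewood's theorem shows this sign changes infinitely often.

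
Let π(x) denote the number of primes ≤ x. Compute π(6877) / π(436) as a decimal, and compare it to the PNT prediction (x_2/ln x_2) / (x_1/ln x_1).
π(6877)/π(436) = 885/84 ≈ 10.5357;  PNT prediction ≈ 10.8491.

π(436) = 84 and π(6877) = 885, so π(6877)/π(436) ≈ 10.5357. The PNT-predicted ratio is (6877/ln(6877)) / (436/ln(436)) ≈ 10.8491. The two agree to within a few percent, as expected.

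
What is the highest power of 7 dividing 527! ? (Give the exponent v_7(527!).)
v_7(527!) = 86

Legendre's formula: v_p(n!) = Σ_{k ≥ 1} ⌊n / p^k⌋. For p = 7, n = 527, the terms are:
  ⌊527/7^1⌋ = ⌊527/7⌋ = 75
  ⌊527/7^2⌋ = ⌊527/49⌋ = 10
  ⌊527/7^3⌋ = ⌊527/343⌋ = 1
(the next term ⌊527/7^4⌋ = 0, terminating the sum). Summing: v_7(527!) = 75 + 10 + 1 = 86.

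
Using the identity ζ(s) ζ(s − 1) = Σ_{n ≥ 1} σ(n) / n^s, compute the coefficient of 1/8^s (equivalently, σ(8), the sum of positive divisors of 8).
σ(8) = 15

In the product (Σ m^0/m^s)(Σ k / k^s) = Σ (Σ_{d | n} d) / n^s, the coefficient of 1/n^s is σ(n) = Σ_{d | n} d. For n = 8, divisors are [1, 2, 4, 8]; summing: σ(8) = 15.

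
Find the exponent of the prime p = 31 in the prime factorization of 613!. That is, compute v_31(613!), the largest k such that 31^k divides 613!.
v_31(613!) = 19

Legendre's formula: v_p(n!) = Σ_{k ≥ 1} ⌊n / p^k⌋. For p = 31, n = 613, the terms are:
  ⌊613/31^1⌋ = ⌊613/31⌋ = 19
(the next term ⌊613/31^2⌋ = 0, terminating the sum). Summing: v_31(613!) = 19 = 19.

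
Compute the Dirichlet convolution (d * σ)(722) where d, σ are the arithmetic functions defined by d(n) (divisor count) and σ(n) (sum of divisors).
(d * σ)(722) = 2120

Divisors of 722: [1, 2, 19, 38, 361, 722]. For each d | 722:
  d = 1: d(1) · σ(722/1) = 1 · 1143 = 1143
  d = 2: d(2) · σ(722/2) = 2 · 381 = 762
  d = 19: d(19) · σ(722/19) = 2 · 60 = 120
  d = 38: d(38) · σ(722/38) = 4 · 20 = 80
  d = 361: d(361) · σ(722/361) = 3 · 3 = 9
  d = 722: d(722) · σ(722/722) = 6 · 1 = 6
Summing: (d * σ)(722) = 1143 + 762 + 120 + 80 + 9 + 6 = 2120.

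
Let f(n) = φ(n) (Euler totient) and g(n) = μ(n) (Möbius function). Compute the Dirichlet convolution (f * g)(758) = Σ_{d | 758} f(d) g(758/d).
(φ * μ)(758) = 0

Divisors of 758: [1, 2, 379, 758]. For each d | 758:
  d = 1: φ(1) · μ(758/1) = 1 · 1 = 1
  d = 2: φ(2) · μ(758/2) = 1 · -1 = -1
  d = 379: φ(379) · μ(758/379) = 378 · -1 = -378
  d = 758: φ(758) · μ(758/758) = 378 · 1 = 378
Summing: (φ * μ)(758) = 1 + -1 + -378 + 378 = 0.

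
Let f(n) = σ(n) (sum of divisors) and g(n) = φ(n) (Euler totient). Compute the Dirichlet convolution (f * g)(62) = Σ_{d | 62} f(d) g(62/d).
(σ * φ)(62) = 248

Divisors of 62: [1, 2, 31, 62]. For each d | 62:
  d = 1: σ(1) · φ(62/1) = 1 · 30 = 30
  d = 2: σ(2) · φ(62/2) = 3 · 30 = 90
  d = 31: σ(31) · φ(62/31) = 32 · 1 = 32
  d = 62: σ(62) · φ(62/62) = 96 · 1 = 96
Summing: (σ * φ)(62) = 30 + 90 + 32 + 96 = 248.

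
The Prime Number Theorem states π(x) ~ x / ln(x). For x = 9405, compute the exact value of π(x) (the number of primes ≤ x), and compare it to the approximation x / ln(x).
π(9405) = 1163;  x/ln(x) ≈ 1027.98;  relative error ≈ 11.61%.

Directly count primes up to 9405: π(9405) = 1163. The PNT approximation gives 9405/ln(9405) ≈ 9405/9.14900 ≈ 1027.98. Relative error (π(x) − x/ln(x)) / π(x) ≈ 11.61%; the approximation is known to undercount slightly (Li(x) is a better estimate).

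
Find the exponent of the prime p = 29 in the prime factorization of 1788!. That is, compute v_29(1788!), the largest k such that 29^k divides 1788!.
v_29(1788!) = 63

Legendre's formula: v_p(n!) = Σ_{k ≥ 1} ⌊n / p^k⌋. For p = 29, n = 1788, the terms are:
  ⌊1788/29^1⌋ = ⌊1788/29⌋ = 61
  ⌊1788/29^2⌋ = ⌊1788/841⌋ = 2
(the next term ⌊1788/29^3⌋ = 0, terminating the sum). Summing: v_29(1788!) = 61 + 2 = 63.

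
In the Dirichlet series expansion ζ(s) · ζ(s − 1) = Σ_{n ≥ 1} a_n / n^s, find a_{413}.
σ(413) = 480

In the product (Σ m^0/m^s)(Σ k / k^s) = Σ (Σ_{d | n} d) / n^s, the coefficient of 1/n^s is σ(n) = Σ_{d | n} d. For n = 413, divisors are [1, 7, 59, 413]; summing: σ(413) = 480.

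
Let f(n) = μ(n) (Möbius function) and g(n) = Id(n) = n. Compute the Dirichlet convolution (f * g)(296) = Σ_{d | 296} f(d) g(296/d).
(μ * Id)(296) = 144

Divisors of 296: [1, 2, 4, 8, 37, 74, 148, 296]. For each d | 296:
  d = 1: μ(1) · Id(296/1) = 1 · 296 = 296
  d = 2: μ(2) · Id(296/2) = -1 · 148 = -148
  d = 4: μ(4) · Id(296/4) = 0 · 74 = 0
  d = 8: μ(8) · Id(296/8) = 0 · 37 = 0
  d = 37: μ(37) · Id(296/37) = -1 · 8 = -8
  d = 74: μ(74) · Id(296/74) = 1 · 4 = 4
  d = 148: μ(148) · Id(296/148) = 0 · 2 = 0
  d = 296: μ(296) · Id(296/296) = 0 · 1 = 0
Summing: (μ * Id)(296) = 296 + -148 + 0 + 0 + -8 + 4 + 0 + 0 = 144.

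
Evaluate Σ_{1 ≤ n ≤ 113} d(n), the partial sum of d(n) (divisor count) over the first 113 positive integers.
Σ_{n ≤ 113} d(n) = 554

Compute d(n) for each 1 ≤ n ≤ 113: d(1) = 1, d(2) = 2, d(3) = 2, d(4) = 3, d(5) = 2, d(6) = 4, d(7) = 2, d(8) = 4, d(9) = 3, d(10) = 4, d(11) = 2, d(12) = 6, d(13) = 2, d(14) = 4, d(15) = 4, d(16) = 5, d(17) = 2, d(18) = 6, d(19) = 2, d(20) = 6, d(21) = 4, d(22) = 4, d(23) = 2, d(24) = 8, d(25) = 3, d(26) = 4, d(27) = 4, d(28) = 6, d(29) = 2, d(30) = 8, d(31) = 2, d(32) = 6, d(33) = 4, d(34) = 4, d(35) = 4, d(36) = 9, d(37) = 2, d(38) = 4, d(39) = 4, d(40) = 8, d(41) = 2, d(42) = 8, d(43) = 2, d(44) = 6, d(45) = 6, d(46) = 4, d(47) = 2, d(48) = 10, d(49) = 3, d(50) = 6, d(51) = 4, d(52) = 6, d(53) = 2, d(54) = 8, d(55) = 4, d(56) = 8, d(57) = 4, d(58) = 4, d(59) = 2, d(60) = 12, d(61) = 2, d(62) = 4, d(63) = 6, d(64) = 7, d(65) = 4, d(66) = 8, d(67) = 2, d(68) = 6, d(69) = 4, d(70) = 8, d(71) = 2, d(72) = 12, d(73) = 2, d(74) = 4, d(75) = 6, d(76) = 6, d(77) = 4, d(78) = 8, d(79) = 2, d(80) = 10, d(81) = 5, d(82) = 4, d(83) = 2, d(84) = 12, d(85) = 4, d(86) = 4, d(87) = 4, d(88) = 8, d(89) = 2, d(90) = 12, d(91) = 4, d(92) = 6, d(93) = 4, d(94) = 4, d(95) = 4, d(96) = 12, d(97) = 2, d(98) = 6, d(99) = 6, d(100) = 9, d(101) = 2, d(102) = 8, d(103) = 2, d(104) = 8, d(105) = 8, d(106) = 4, d(107) = 2, d(108) = 12, d(109) = 2, d(110) = 8, d(111) = 4, d(112) = 10, d(113) = 2. Summing all 113 values: 554. (Dirichlet's divisor formula: Σ_{n ≤ x} d(n) = x ln(x) + (2γ − 1) x + O(√x). For x = 113, the asymptotic estimate is ≈ 551.65.)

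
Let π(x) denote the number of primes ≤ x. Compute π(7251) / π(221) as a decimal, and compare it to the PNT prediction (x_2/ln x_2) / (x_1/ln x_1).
π(7251)/π(221) = 927/47 ≈ 19.7234;  PNT prediction ≈ 19.9253.

π(221) = 47 and π(7251) = 927, so π(7251)/π(221) ≈ 19.7234. The PNT-predicted ratio is (7251/ln(7251)) / (221/ln(221)) ≈ 19.9253. The two agree to within a few percent, as expected.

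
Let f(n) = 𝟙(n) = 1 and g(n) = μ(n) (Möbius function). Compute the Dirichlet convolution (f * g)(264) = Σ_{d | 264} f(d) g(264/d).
(𝟙 * μ)(264) = 0

Divisors of 264: [1, 2, 3, 4, 6, 8, 11, 12, 22, 24, 33, 44, 66, 88, 132, 264]. For each d | 264:
  d = 1: 𝟙(1) · μ(264/1) = 1 · 0 = 0
  d = 2: 𝟙(2) · μ(264/2) = 1 · 0 = 0
  d = 3: 𝟙(3) · μ(264/3) = 1 · 0 = 0
  d = 4: 𝟙(4) · μ(264/4) = 1 · -1 = -1
  d = 6: 𝟙(6) · μ(264/6) = 1 · 0 = 0
  d = 8: 𝟙(8) · μ(264/8) = 1 · 1 = 1
  d = 11: 𝟙(11) · μ(264/11) = 1 · 0 = 0
  d = 12: 𝟙(12) · μ(264/12) = 1 · 1 = 1
  d = 22: 𝟙(22) · μ(264/22) = 1 · 0 = 0
  d = 24: 𝟙(24) · μ(264/24) = 1 · -1 = -1
  d = 33: 𝟙(33) · μ(264/33) = 1 · 0 = 0
  d = 44: 𝟙(44) · μ(264/44) = 1 · 1 = 1
  d = 66: 𝟙(66) · μ(264/66) = 1 · 0 = 0
  d = 88: 𝟙(88) · μ(264/88) = 1 · -1 = -1
  d = 132: 𝟙(132) · μ(264/132) = 1 · -1 = -1
  d = 264: 𝟙(264) · μ(264/264) = 1 · 1 = 1
Summing: (𝟙 * μ)(264) = 0 + 0 + 0 + -1 + 0 + 1 + 0 + 1 + 0 + -1 + 0 + 1 + 0 + -1 + -1 + 1 = 0.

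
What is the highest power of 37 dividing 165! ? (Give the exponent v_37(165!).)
v_37(165!) = 4

Legendre's formula: v_p(n!) = Σ_{k ≥ 1} ⌊n / p^k⌋. For p = 37, n = 165, the terms are:
  ⌊165/37^1⌋ = ⌊165/37⌋ = 4
(the next term ⌊165/37^2⌋ = 0, terminating the sum). Summing: v_37(165!) = 4 = 4.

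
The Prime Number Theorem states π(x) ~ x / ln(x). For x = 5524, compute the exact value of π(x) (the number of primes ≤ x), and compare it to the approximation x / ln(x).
π(5524) = 730;  x/ln(x) ≈ 641.07;  relative error ≈ 12.18%.

Directly count primes up to 5524: π(5524) = 730. The PNT approximation gives 5524/ln(5524) ≈ 5524/8.61686 ≈ 641.07. Relative error (π(x) − x/ln(x)) / π(x) ≈ 12.18%; the approximation is known to undercount slightly (Li(x) is a better estimate).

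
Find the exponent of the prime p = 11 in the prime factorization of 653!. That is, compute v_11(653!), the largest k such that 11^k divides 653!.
v_11(653!) = 64

Legendre's formula: v_p(n!) = Σ_{k ≥ 1} ⌊n / p^k⌋. For p = 11, n = 653, the terms are:
  ⌊653/11^1⌋ = ⌊653/11⌋ = 59
  ⌊653/11^2⌋ = ⌊653/121⌋ = 5
(the next term ⌊653/11^3⌋ = 0, terminating the sum). Summing: v_11(653!) = 59 + 5 = 64.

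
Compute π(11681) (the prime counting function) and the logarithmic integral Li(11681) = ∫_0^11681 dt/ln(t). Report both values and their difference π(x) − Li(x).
π(11681) = 1402;  Li(11681) ≈ 1427.09;  π(x) − Li(x) ≈ -25.09.

Direct count of primes ≤ 11681 gives π(11681) = 1402. Numerical evaluation of the logarithmic integral gives Li(11681) ≈ 1427.09. The difference π(x) − Li(x) ≈ -25.09 is typically negative for small/moderate x (Li(x) overestimates), though Littlewood's theorem shows this sign changes infinitely often.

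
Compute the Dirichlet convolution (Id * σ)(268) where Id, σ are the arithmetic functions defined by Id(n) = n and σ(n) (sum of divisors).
(Id * σ)(268) = 2295

Divisors of 268: [1, 2, 4, 67, 134, 268]. For each d | 268:
  d = 1: Id(1) · σ(268/1) = 1 · 476 = 476
  d = 2: Id(2) · σ(268/2) = 2 · 204 = 408
  d = 4: Id(4) · σ(268/4) = 4 · 68 = 272
  d = 67: Id(67) · σ(268/67) = 67 · 7 = 469
  d = 134: Id(134) · σ(268/134) = 134 · 3 = 402
  d = 268: Id(268) · σ(268/268) = 268 · 1 = 268
Summing: (Id * σ)(268) = 476 + 408 + 272 + 469 + 402 + 268 = 2295.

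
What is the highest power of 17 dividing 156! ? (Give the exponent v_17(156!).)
v_17(156!) = 9

Legendre's formula: v_p(n!) = Σ_{k ≥ 1} ⌊n / p^k⌋. For p = 17, n = 156, the terms are:
  ⌊156/17^1⌋ = ⌊156/17⌋ = 9
(the next term ⌊156/17^2⌋ = 0, terminating the sum). Summing: v_17(156!) = 9 = 9.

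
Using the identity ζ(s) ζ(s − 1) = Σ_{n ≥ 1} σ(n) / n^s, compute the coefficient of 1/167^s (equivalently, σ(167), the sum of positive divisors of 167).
σ(167) = 168

In the product (Σ m^0/m^s)(Σ k / k^s) = Σ (Σ_{d | n} d) / n^s, the coefficient of 1/n^s is σ(n) = Σ_{d | n} d. For n = 167, divisors are [1, 167]; summing: σ(167) = 168.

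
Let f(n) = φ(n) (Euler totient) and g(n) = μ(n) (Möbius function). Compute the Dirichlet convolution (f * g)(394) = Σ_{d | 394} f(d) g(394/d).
(φ * μ)(394) = 0

Divisors of 394: [1, 2, 197, 394]. For each d | 394:
  d = 1: φ(1) · μ(394/1) = 1 · 1 = 1
  d = 2: φ(2) · μ(394/2) = 1 · -1 = -1
  d = 197: φ(197) · μ(394/197) = 196 · -1 = -196
  d = 394: φ(394) · μ(394/394) = 196 · 1 = 196
Summing: (φ * μ)(394) = 1 + -1 + -196 + 196 = 0.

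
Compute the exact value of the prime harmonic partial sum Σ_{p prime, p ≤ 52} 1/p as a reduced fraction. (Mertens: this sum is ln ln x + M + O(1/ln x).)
Σ 1/p = 1021729465586766997/614889782588491410

π(52) = 15, so the primes ≤ 52 are [2, 3, 5, 7, 11, 13, 17, 19, 23, 29, 31, 37, 41, 43, 47]. Summing 1/p over these primes: 1021729465586766997/614889782588491410 ≈ 1.6616. Mertens estimate ln ln(52) + 0.2615 ≈ 1.6355.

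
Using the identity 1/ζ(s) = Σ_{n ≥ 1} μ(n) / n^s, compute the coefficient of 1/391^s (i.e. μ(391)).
μ(391) = 1

Factor n = 391 = 17 · 23. μ(n) = 0 if any exponent ≥ 2 (not squarefree); otherwise μ(n) = (−1)^{ω(n)} where ω(n) is the number of distinct prime factors. Applying: μ(391) = 1.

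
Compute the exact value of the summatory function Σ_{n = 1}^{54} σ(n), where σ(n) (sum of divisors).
Σ_{n ≤ 54} σ(n) = 2424

Compute σ(n) for each 1 ≤ n ≤ 54: σ(1) = 1, σ(2) = 3, σ(3) = 4, σ(4) = 7, σ(5) = 6, σ(6) = 12, σ(7) = 8, σ(8) = 15, σ(9) = 13, σ(10) = 18, σ(11) = 12, σ(12) = 28, σ(13) = 14, σ(14) = 24, σ(15) = 24, σ(16) = 31, σ(17) = 18, σ(18) = 39, σ(19) = 20, σ(20) = 42, σ(21) = 32, σ(22) = 36, σ(23) = 24, σ(24) = 60, σ(25) = 31, σ(26) = 42, σ(27) = 40, σ(28) = 56, σ(29) = 30, σ(30) = 72, σ(31) = 32, σ(32) = 63, σ(33) = 48, σ(34) = 54, σ(35) = 48, σ(36) = 91, σ(37) = 38, σ(38) = 60, σ(39) = 56, σ(40) = 90, σ(41) = 42, σ(42) = 96, σ(43) = 44, σ(44) = 84, σ(45) = 78, σ(46) = 72, σ(47) = 48, σ(48) = 124, σ(49) = 57, σ(50) = 93, σ(51) = 72, σ(52) = 98, σ(53) = 54, σ(54) = 120. Summing all 54 values: 2424. (Average order: Σ_{n ≤ x} σ(n) ~ (π²/12) x². For x = 54, (π²/12)·54² ≈ 2398.31.)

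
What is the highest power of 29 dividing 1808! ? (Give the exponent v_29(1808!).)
v_29(1808!) = 64

Legendre's formula: v_p(n!) = Σ_{k ≥ 1} ⌊n / p^k⌋. For p = 29, n = 1808, the terms are:
  ⌊1808/29^1⌋ = ⌊1808/29⌋ = 62
  ⌊1808/29^2⌋ = ⌊1808/841⌋ = 2
(the next term ⌊1808/29^3⌋ = 0, terminating the sum). Summing: v_29(1808!) = 62 + 2 = 64.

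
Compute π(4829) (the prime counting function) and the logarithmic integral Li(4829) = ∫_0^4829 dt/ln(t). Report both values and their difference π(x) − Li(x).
π(4829) = 649;  Li(4829) ≈ 664.16;  π(x) − Li(x) ≈ -15.16.

Direct count of primes ≤ 4829 gives π(4829) = 649. Numerical evaluation of the logarithmic integral gives Li(4829) ≈ 664.16. The difference π(x) − Li(x) ≈ -15.16 is typically negative for small/moderate x (Li(x) overestimates), though Littlewood's theorem shows this sign changes infinitely often.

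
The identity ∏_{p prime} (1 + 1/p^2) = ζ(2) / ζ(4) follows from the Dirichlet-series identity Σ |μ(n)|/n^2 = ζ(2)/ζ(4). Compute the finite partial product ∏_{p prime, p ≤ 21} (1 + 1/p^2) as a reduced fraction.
∏ = 6403780000/4257193941

The primes p ≤ 21 are [2, 3, 5, 7, 11, 13, 17, 19]. For each, (1 + 1/p^2) = (p^2 + 1)/p^2. Multiplying these fractions over p ∈ [2, 3, 5, 7, 11, 13, 17, 19] gives 6403780000/4257193941. (In the limit P → ∞ this tends to ζ(2)/ζ(4).)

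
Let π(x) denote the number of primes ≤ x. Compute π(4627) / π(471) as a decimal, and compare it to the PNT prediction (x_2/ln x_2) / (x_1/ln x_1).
π(4627)/π(471) = 624/91 ≈ 6.8571;  PNT prediction ≈ 7.1643.

π(471) = 91 and π(4627) = 624, so π(4627)/π(471) ≈ 6.8571. The PNT-predicted ratio is (4627/ln(4627)) / (471/ln(471)) ≈ 7.1643. The two agree to within a few percent, as expected.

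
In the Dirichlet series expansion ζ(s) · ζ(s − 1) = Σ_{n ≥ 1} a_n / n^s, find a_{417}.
σ(417) = 560

In the product (Σ m^0/m^s)(Σ k / k^s) = Σ (Σ_{d | n} d) / n^s, the coefficient of 1/n^s is σ(n) = Σ_{d | n} d. For n = 417, divisors are [1, 3, 139, 417]; summing: σ(417) = 560.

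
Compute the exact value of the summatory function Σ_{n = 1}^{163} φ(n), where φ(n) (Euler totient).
Σ_{n ≤ 163} φ(n) = 8154

Compute φ(n) for each 1 ≤ n ≤ 163: φ(1) = 1, φ(2) = 1, φ(3) = 2, φ(4) = 2, φ(5) = 4, φ(6) = 2, φ(7) = 6, φ(8) = 4, φ(9) = 6, φ(10) = 4, φ(11) = 10, φ(12) = 4, φ(13) = 12, φ(14) = 6, φ(15) = 8, φ(16) = 8, φ(17) = 16, φ(18) = 6, φ(19) = 18, φ(20) = 8, φ(21) = 12, φ(22) = 10, φ(23) = 22, φ(24) = 8, φ(25) = 20, φ(26) = 12, φ(27) = 18, φ(28) = 12, φ(29) = 28, φ(30) = 8, φ(31) = 30, φ(32) = 16, φ(33) = 20, φ(34) = 16, φ(35) = 24, φ(36) = 12, φ(37) = 36, φ(38) = 18, φ(39) = 24, φ(40) = 16, φ(41) = 40, φ(42) = 12, φ(43) = 42, φ(44) = 20, φ(45) = 24, φ(46) = 22, φ(47) = 46, φ(48) = 16, φ(49) = 42, φ(50) = 20, φ(51) = 32, φ(52) = 24, φ(53) = 52, φ(54) = 18, φ(55) = 40, φ(56) = 24, φ(57) = 36, φ(58) = 28, φ(59) = 58, φ(60) = 16, φ(61) = 60, φ(62) = 30, φ(63) = 36, φ(64) = 32, φ(65) = 48, φ(66) = 20, φ(67) = 66, φ(68) = 32, φ(69) = 44, φ(70) = 24, φ(71) = 70, φ(72) = 24, φ(73) = 72, φ(74) = 36, φ(75) = 40, φ(76) = 36, φ(77) = 60, φ(78) = 24, φ(79) = 78, φ(80) = 32, φ(81) = 54, φ(82) = 40, φ(83) = 82, φ(84) = 24, φ(85) = 64, φ(86) = 42, φ(87) = 56, φ(88) = 40, φ(89) = 88, φ(90) = 24, φ(91) = 72, φ(92) = 44, φ(93) = 60, φ(94) = 46, φ(95) = 72, φ(96) = 32, φ(97) = 96, φ(98) = 42, φ(99) = 60, φ(100) = 40, φ(101) = 100, φ(102) = 32, φ(103) = 102, φ(104) = 48, φ(105) = 48, φ(106) = 52, φ(107) = 106, φ(108) = 36, φ(109) = 108, φ(110) = 40, φ(111) = 72, φ(112) = 48, φ(113) = 112, φ(114) = 36, φ(115) = 88, φ(116) = 56, φ(117) = 72, φ(118) = 58, φ(119) = 96, φ(120) = 32, φ(121) = 110, φ(122) = 60, φ(123) = 80, φ(124) = 60, φ(125) = 100, φ(126) = 36, φ(127) = 126, φ(128) = 64, φ(129) = 84, φ(130) = 48, φ(131) = 130, φ(132) = 40, φ(133) = 108, φ(134) = 66, φ(135) = 72, φ(136) = 64, φ(137) = 136, φ(138) = 44, φ(139) = 138, φ(140) = 48, φ(141) = 92, φ(142) = 70, φ(143) = 120, φ(144) = 48, φ(145) = 112, φ(146) = 72, φ(147) = 84, φ(148) = 72, φ(149) = 148, φ(150) = 40, φ(151) = 150, φ(152) = 72, φ(153) = 96, φ(154) = 60, φ(155) = 120, φ(156) = 48, φ(157) = 156, φ(158) = 78, φ(159) = 104, φ(160) = 64, φ(161) = 132, φ(162) = 54, φ(163) = 162. Summing all 163 values: 8154. (Average order: Σ_{n ≤ x} φ(n) ~ (3/π²) x². For x = 163, (3/π²)·163² ≈ 8076.01.)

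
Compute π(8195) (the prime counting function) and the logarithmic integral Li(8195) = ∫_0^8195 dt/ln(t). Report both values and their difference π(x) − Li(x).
π(8195) = 1028;  Li(8195) ≈ 1048.08;  π(x) − Li(x) ≈ -20.08.

Direct count of primes ≤ 8195 gives π(8195) = 1028. Numerical evaluation of the logarithmic integral gives Li(8195) ≈ 1048.08. The difference π(x) − Li(x) ≈ -20.08 is typically negative for small/moderate x (Li(x) overestimates), though Littlewood's theorem shows this sign changes infinitely often.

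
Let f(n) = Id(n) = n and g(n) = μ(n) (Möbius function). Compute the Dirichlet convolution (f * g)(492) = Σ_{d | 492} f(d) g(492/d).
(Id * μ)(492) = 160

Divisors of 492: [1, 2, 3, 4, 6, 12, 41, 82, 123, 164, 246, 492]. For each d | 492:
  d = 1: Id(1) · μ(492/1) = 1 · 0 = 0
  d = 2: Id(2) · μ(492/2) = 2 · -1 = -2
  d = 3: Id(3) · μ(492/3) = 3 · 0 = 0
  d = 4: Id(4) · μ(492/4) = 4 · 1 = 4
  d = 6: Id(6) · μ(492/6) = 6 · 1 = 6
  d = 12: Id(12) · μ(492/12) = 12 · -1 = -12
  d = 41: Id(41) · μ(492/41) = 41 · 0 = 0
  d = 82: Id(82) · μ(492/82) = 82 · 1 = 82
  d = 123: Id(123) · μ(492/123) = 123 · 0 = 0
  d = 164: Id(164) · μ(492/164) = 164 · -1 = -164
  d = 246: Id(246) · μ(492/246) = 246 · -1 = -246
  d = 492: Id(492) · μ(492/492) = 492 · 1 = 492
Summing: (Id * μ)(492) = 0 + -2 + 0 + 4 + 6 + -12 + 0 + 82 + 0 + -164 + -246 + 492 = 160.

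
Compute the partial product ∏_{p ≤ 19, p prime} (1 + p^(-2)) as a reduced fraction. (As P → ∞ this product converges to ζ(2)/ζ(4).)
∏ = 6403780000/4257193941

The primes p ≤ 19 are [2, 3, 5, 7, 11, 13, 17, 19]. For each, (1 + 1/p^2) = (p^2 + 1)/p^2. Multiplying these fractions over p ∈ [2, 3, 5, 7, 11, 13, 17, 19] gives 6403780000/4257193941. (In the limit P → ∞ this tends to ζ(2)/ζ(4).)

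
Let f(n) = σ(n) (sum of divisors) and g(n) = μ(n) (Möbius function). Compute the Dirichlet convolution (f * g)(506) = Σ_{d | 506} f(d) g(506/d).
(σ * μ)(506) = 506

Divisors of 506: [1, 2, 11, 22, 23, 46, 253, 506]. For each d | 506:
  d = 1: σ(1) · μ(506/1) = 1 · -1 = -1
  d = 2: σ(2) · μ(506/2) = 3 · 1 = 3
  d = 11: σ(11) · μ(506/11) = 12 · 1 = 12
  d = 22: σ(22) · μ(506/22) = 36 · -1 = -36
  d = 23: σ(23) · μ(506/23) = 24 · 1 = 24
  d = 46: σ(46) · μ(506/46) = 72 · -1 = -72
  d = 253: σ(253) · μ(506/253) = 288 · -1 = -288
  d = 506: σ(506) · μ(506/506) = 864 · 1 = 864
Summing: (σ * μ)(506) = -1 + 3 + 12 + -36 + 24 + -72 + -288 + 864 = 506.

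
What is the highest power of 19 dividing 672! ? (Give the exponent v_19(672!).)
v_19(672!) = 36

Legendre's formula: v_p(n!) = Σ_{k ≥ 1} ⌊n / p^k⌋. For p = 19, n = 672, the terms are:
  ⌊672/19^1⌋ = ⌊672/19⌋ = 35
  ⌊672/19^2⌋ = ⌊672/361⌋ = 1
(the next term ⌊672/19^3⌋ = 0, terminating the sum). Summing: v_19(672!) = 35 + 1 = 36.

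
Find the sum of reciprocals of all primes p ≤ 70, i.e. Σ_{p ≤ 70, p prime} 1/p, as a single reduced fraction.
Σ 1/p = 13585328068403621603022853/7858321551080267055879090

π(70) = 19, so the primes ≤ 70 are [2, 3, 5, 7, 11, 13, 17, 19, 23, 29, 31, 37, 41, 43, 47, 53, 59, 61, 67]. Summing 1/p over these primes: 13585328068403621603022853/7858321551080267055879090 ≈ 1.7288. Mertens estimate ln ln(70) + 0.2615 ≈ 1.7081.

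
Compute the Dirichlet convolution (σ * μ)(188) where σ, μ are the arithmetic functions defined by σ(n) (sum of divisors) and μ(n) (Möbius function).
(σ * μ)(188) = 188

Divisors of 188: [1, 2, 4, 47, 94, 188]. For each d | 188:
  d = 1: σ(1) · μ(188/1) = 1 · 0 = 0
  d = 2: σ(2) · μ(188/2) = 3 · 1 = 3
  d = 4: σ(4) · μ(188/4) = 7 · -1 = -7
  d = 47: σ(47) · μ(188/47) = 48 · 0 = 0
  d = 94: σ(94) · μ(188/94) = 144 · -1 = -144
  d = 188: σ(188) · μ(188/188) = 336 · 1 = 336
Summing: (σ * μ)(188) = 0 + 3 + -7 + 0 + -144 + 336 = 188.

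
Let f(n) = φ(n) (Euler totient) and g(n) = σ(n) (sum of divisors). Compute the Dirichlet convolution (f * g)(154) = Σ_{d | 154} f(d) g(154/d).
(φ * σ)(154) = 1232

Divisors of 154: [1, 2, 7, 11, 14, 22, 77, 154]. For each d | 154:
  d = 1: φ(1) · σ(154/1) = 1 · 288 = 288
  d = 2: φ(2) · σ(154/2) = 1 · 96 = 96
  d = 7: φ(7) · σ(154/7) = 6 · 36 = 216
  d = 11: φ(11) · σ(154/11) = 10 · 24 = 240
  d = 14: φ(14) · σ(154/14) = 6 · 12 = 72
  d = 22: φ(22) · σ(154/22) = 10 · 8 = 80
  d = 77: φ(77) · σ(154/77) = 60 · 3 = 180
  d = 154: φ(154) · σ(154/154) = 60 · 1 = 60
Summing: (φ * σ)(154) = 288 + 96 + 216 + 240 + 72 + 80 + 180 + 60 = 1232.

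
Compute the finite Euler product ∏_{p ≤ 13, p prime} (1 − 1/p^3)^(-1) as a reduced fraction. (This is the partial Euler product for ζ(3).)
∏ = 39364325/32767248

The primes p ≤ 13 are [2, 3, 5, 7, 11, 13]. For each prime, (1 − 1/p^3)^(-1) = p^3 / (p^3 − 1). The product is (1 − 1/2^3)^(-1), (1 − 1/3^3)^(-1), (1 − 1/5^3)^(-1), (1 − 1/7^3)^(-1), (1 − 1/11^3)^(-1), (1 − 1/13^3)^(-1) = ∏ p^3 / (p^3 − 1) = 39364325/32767248.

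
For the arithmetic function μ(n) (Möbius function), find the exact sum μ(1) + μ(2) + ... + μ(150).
Σ_{n ≤ 150} μ(n) = 0

Compute μ(n) for each 1 ≤ n ≤ 150: μ(1) = 1, μ(2) = -1, μ(3) = -1, μ(4) = 0, μ(5) = -1, μ(6) = 1, μ(7) = -1, μ(8) = 0, μ(9) = 0, μ(10) = 1, μ(11) = -1, μ(12) = 0, μ(13) = -1, μ(14) = 1, μ(15) = 1, μ(16) = 0, μ(17) = -1, μ(18) = 0, μ(19) = -1, μ(20) = 0, μ(21) = 1, μ(22) = 1, μ(23) = -1, μ(24) = 0, μ(25) = 0, μ(26) = 1, μ(27) = 0, μ(28) = 0, μ(29) = -1, μ(30) = -1, μ(31) = -1, μ(32) = 0, μ(33) = 1, μ(34) = 1, μ(35) = 1, μ(36) = 0, μ(37) = -1, μ(38) = 1, μ(39) = 1, μ(40) = 0, μ(41) = -1, μ(42) = -1, μ(43) = -1, μ(44) = 0, μ(45) = 0, μ(46) = 1, μ(47) = -1, μ(48) = 0, μ(49) = 0, μ(50) = 0, μ(51) = 1, μ(52) = 0, μ(53) = -1, μ(54) = 0, μ(55) = 1, μ(56) = 0, μ(57) = 1, μ(58) = 1, μ(59) = -1, μ(60) = 0, μ(61) = -1, μ(62) = 1, μ(63) = 0, μ(64) = 0, μ(65) = 1, μ(66) = -1, μ(67) = -1, μ(68) = 0, μ(69) = 1, μ(70) = -1, μ(71) = -1, μ(72) = 0, μ(73) = -1, μ(74) = 1, μ(75) = 0, μ(76) = 0, μ(77) = 1, μ(78) = -1, μ(79) = -1, μ(80) = 0, μ(81) = 0, μ(82) = 1, μ(83) = -1, μ(84) = 0, μ(85) = 1, μ(86) = 1, μ(87) = 1, μ(88) = 0, μ(89) = -1, μ(90) = 0, μ(91) = 1, μ(92) = 0, μ(93) = 1, μ(94) = 1, μ(95) = 1, μ(96) = 0, μ(97) = -1, μ(98) = 0, μ(99) = 0, μ(100) = 0, μ(101) = -1, μ(102) = -1, μ(103) = -1, μ(104) = 0, μ(105) = -1, μ(106) = 1, μ(107) = -1, μ(108) = 0, μ(109) = -1, μ(110) = -1, μ(111) = 1, μ(112) = 0, μ(113) = -1, μ(114) = -1, μ(115) = 1, μ(116) = 0, μ(117) = 0, μ(118) = 1, μ(119) = 1, μ(120) = 0, μ(121) = 0, μ(122) = 1, μ(123) = 1, μ(124) = 0, μ(125) = 0, μ(126) = 0, μ(127) = -1, μ(128) = 0, μ(129) = 1, μ(130) = -1, μ(131) = -1, μ(132) = 0, μ(133) = 1, μ(134) = 1, μ(135) = 0, μ(136) = 0, μ(137) = -1, μ(138) = -1, μ(139) = -1, μ(140) = 0, μ(141) = 1, μ(142) = 1, μ(143) = 1, μ(144) = 0, μ(145) = 1, μ(146) = 1, μ(147) = 0, μ(148) = 0, μ(149) = -1, μ(150) = 0. Summing all 150 values: 0. (Mertens function M(x) = Σ_{n ≤ x} μ(n); on average M(x) should be small (PNT ⟺ M(x) = o(x)).)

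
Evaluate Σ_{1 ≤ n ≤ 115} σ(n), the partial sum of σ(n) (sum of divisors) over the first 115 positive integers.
Σ_{n ≤ 115} σ(n) = 10897

Compute σ(n) for each 1 ≤ n ≤ 115: σ(1) = 1, σ(2) = 3, σ(3) = 4, σ(4) = 7, σ(5) = 6, σ(6) = 12, σ(7) = 8, σ(8) = 15, σ(9) = 13, σ(10) = 18, σ(11) = 12, σ(12) = 28, σ(13) = 14, σ(14) = 24, σ(15) = 24, σ(16) = 31, σ(17) = 18, σ(18) = 39, σ(19) = 20, σ(20) = 42, σ(21) = 32, σ(22) = 36, σ(23) = 24, σ(24) = 60, σ(25) = 31, σ(26) = 42, σ(27) = 40, σ(28) = 56, σ(29) = 30, σ(30) = 72, σ(31) = 32, σ(32) = 63, σ(33) = 48, σ(34) = 54, σ(35) = 48, σ(36) = 91, σ(37) = 38, σ(38) = 60, σ(39) = 56, σ(40) = 90, σ(41) = 42, σ(42) = 96, σ(43) = 44, σ(44) = 84, σ(45) = 78, σ(46) = 72, σ(47) = 48, σ(48) = 124, σ(49) = 57, σ(50) = 93, σ(51) = 72, σ(52) = 98, σ(53) = 54, σ(54) = 120, σ(55) = 72, σ(56) = 120, σ(57) = 80, σ(58) = 90, σ(59) = 60, σ(60) = 168, σ(61) = 62, σ(62) = 96, σ(63) = 104, σ(64) = 127, σ(65) = 84, σ(66) = 144, σ(67) = 68, σ(68) = 126, σ(69) = 96, σ(70) = 144, σ(71) = 72, σ(72) = 195, σ(73) = 74, σ(74) = 114, σ(75) = 124, σ(76) = 140, σ(77) = 96, σ(78) = 168, σ(79) = 80, σ(80) = 186, σ(81) = 121, σ(82) = 126, σ(83) = 84, σ(84) = 224, σ(85) = 108, σ(86) = 132, σ(87) = 120, σ(88) = 180, σ(89) = 90, σ(90) = 234, σ(91) = 112, σ(92) = 168, σ(93) = 128, σ(94) = 144, σ(95) = 120, σ(96) = 252, σ(97) = 98, σ(98) = 171, σ(99) = 156, σ(100) = 217, σ(101) = 102, σ(102) = 216, σ(103) = 104, σ(104) = 210, σ(105) = 192, σ(106) = 162, σ(107) = 108, σ(108) = 280, σ(109) = 110, σ(110) = 216, σ(111) = 152, σ(112) = 248, σ(113) = 114, σ(114) = 240, σ(115) = 144. Summing all 115 values: 10897. (Average order: Σ_{n ≤ x} σ(n) ~ (π²/12) x². For x = 115, (π²/12)·115² ≈ 10877.13.)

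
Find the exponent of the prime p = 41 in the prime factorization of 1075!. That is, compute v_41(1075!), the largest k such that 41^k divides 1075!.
v_41(1075!) = 26

Legendre's formula: v_p(n!) = Σ_{k ≥ 1} ⌊n / p^k⌋. For p = 41, n = 1075, the terms are:
  ⌊1075/41^1⌋ = ⌊1075/41⌋ = 26
(the next term ⌊1075/41^2⌋ = 0, terminating the sum). Summing: v_41(1075!) = 26 = 26.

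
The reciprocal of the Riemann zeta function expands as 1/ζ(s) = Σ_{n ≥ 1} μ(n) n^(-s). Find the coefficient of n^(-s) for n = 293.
μ(293) = -1

Factor n = 293 = 293. μ(n) = 0 if any exponent ≥ 2 (not squarefree); otherwise μ(n) = (−1)^{ω(n)} where ω(n) is the number of distinct prime factors. Applying: μ(293) = -1.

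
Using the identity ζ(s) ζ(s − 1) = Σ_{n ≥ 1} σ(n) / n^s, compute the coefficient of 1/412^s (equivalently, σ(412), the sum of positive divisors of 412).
σ(412) = 728

In the product (Σ m^0/m^s)(Σ k / k^s) = Σ (Σ_{d | n} d) / n^s, the coefficient of 1/n^s is σ(n) = Σ_{d | n} d. For n = 412, divisors are [1, 2, 4, 103, 206, 412]; summing: σ(412) = 728.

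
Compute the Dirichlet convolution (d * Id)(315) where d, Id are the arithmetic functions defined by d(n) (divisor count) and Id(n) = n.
(d * Id)(315) = 1134

Divisors of 315: [1, 3, 5, 7, 9, 15, 21, 35, 45, 63, 105, 315]. For each d | 315:
  d = 1: d(1) · Id(315/1) = 1 · 315 = 315
  d = 3: d(3) · Id(315/3) = 2 · 105 = 210
  d = 5: d(5) · Id(315/5) = 2 · 63 = 126
  d = 7: d(7) · Id(315/7) = 2 · 45 = 90
  d = 9: d(9) · Id(315/9) = 3 · 35 = 105
  d = 15: d(15) · Id(315/15) = 4 · 21 = 84
  d = 21: d(21) · Id(315/21) = 4 · 15 = 60
  d = 35: d(35) · Id(315/35) = 4 · 9 = 36
  d = 45: d(45) · Id(315/45) = 6 · 7 = 42
  d = 63: d(63) · Id(315/63) = 6 · 5 = 30
  d = 105: d(105) · Id(315/105) = 8 · 3 = 24
  d = 315: d(315) · Id(315/315) = 12 · 1 = 12
Summing: (d * Id)(315) = 315 + 210 + 126 + 90 + 105 + 84 + 60 + 36 + 42 + 30 + 24 + 12 = 1134.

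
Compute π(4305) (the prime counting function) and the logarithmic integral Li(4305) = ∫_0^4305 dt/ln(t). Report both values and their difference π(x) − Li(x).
π(4305) = 590;  Li(4305) ≈ 601.97;  π(x) − Li(x) ≈ -11.97.

Direct count of primes ≤ 4305 gives π(4305) = 590. Numerical evaluation of the logarithmic integral gives Li(4305) ≈ 601.97. The difference π(x) − Li(x) ≈ -11.97 is typically negative for small/moderate x (Li(x) overestimates), though Littlewood's theorem shows this sign changes infinitely often.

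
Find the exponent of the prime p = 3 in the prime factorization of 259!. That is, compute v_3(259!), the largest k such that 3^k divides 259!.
v_3(259!) = 127

Legendre's formula: v_p(n!) = Σ_{k ≥ 1} ⌊n / p^k⌋. For p = 3, n = 259, the terms are:
  ⌊259/3^1⌋ = ⌊259/3⌋ = 86
  ⌊259/3^2⌋ = ⌊259/9⌋ = 28
  ⌊259/3^3⌋ = ⌊259/27⌋ = 9
  ⌊259/3^4⌋ = ⌊259/81⌋ = 3
  ⌊259/3^5⌋ = ⌊259/243⌋ = 1
(the next term ⌊259/3^6⌋ = 0, terminating the sum). Summing: v_3(259!) = 86 + 28 + 9 + 3 + 1 = 127.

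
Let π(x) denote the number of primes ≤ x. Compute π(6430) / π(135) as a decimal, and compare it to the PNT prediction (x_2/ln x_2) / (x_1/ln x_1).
π(6430)/π(135) = 836/32 ≈ 26.1250;  PNT prediction ≈ 26.6443.

π(135) = 32 and π(6430) = 836, so π(6430)/π(135) ≈ 26.1250. The PNT-predicted ratio is (6430/ln(6430)) / (135/ln(135)) ≈ 26.6443. The two agree to within a few percent, as expected.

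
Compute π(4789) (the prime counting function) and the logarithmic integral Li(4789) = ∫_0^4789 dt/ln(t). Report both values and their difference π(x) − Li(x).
π(4789) = 644;  Li(4789) ≈ 659.44;  π(x) − Li(x) ≈ -15.44.

Direct count of primes ≤ 4789 gives π(4789) = 644. Numerical evaluation of the logarithmic integral gives Li(4789) ≈ 659.44. The difference π(x) − Li(x) ≈ -15.44 is typically negative for small/moderate x (Li(x) overestimates), though Littlewood's theorem shows this sign changes infinitely often.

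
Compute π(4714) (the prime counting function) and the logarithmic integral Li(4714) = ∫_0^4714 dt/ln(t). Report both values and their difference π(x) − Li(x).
π(4714) = 635;  Li(4714) ≈ 650.59;  π(x) − Li(x) ≈ -15.59.

Direct count of primes ≤ 4714 gives π(4714) = 635. Numerical evaluation of the logarithmic integral gives Li(4714) ≈ 650.59. The difference π(x) − Li(x) ≈ -15.59 is typically negative for small/moderate x (Li(x) overestimates), though Littlewood's theorem shows this sign changes infinitely often.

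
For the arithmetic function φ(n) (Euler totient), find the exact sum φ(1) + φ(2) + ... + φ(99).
Σ_{n ≤ 99} φ(n) = 3004

Compute φ(n) for each 1 ≤ n ≤ 99: φ(1) = 1, φ(2) = 1, φ(3) = 2, φ(4) = 2, φ(5) = 4, φ(6) = 2, φ(7) = 6, φ(8) = 4, φ(9) = 6, φ(10) = 4, φ(11) = 10, φ(12) = 4, φ(13) = 12, φ(14) = 6, φ(15) = 8, φ(16) = 8, φ(17) = 16, φ(18) = 6, φ(19) = 18, φ(20) = 8, φ(21) = 12, φ(22) = 10, φ(23) = 22, φ(24) = 8, φ(25) = 20, φ(26) = 12, φ(27) = 18, φ(28) = 12, φ(29) = 28, φ(30) = 8, φ(31) = 30, φ(32) = 16, φ(33) = 20, φ(34) = 16, φ(35) = 24, φ(36) = 12, φ(37) = 36, φ(38) = 18, φ(39) = 24, φ(40) = 16, φ(41) = 40, φ(42) = 12, φ(43) = 42, φ(44) = 20, φ(45) = 24, φ(46) = 22, φ(47) = 46, φ(48) = 16, φ(49) = 42, φ(50) = 20, φ(51) = 32, φ(52) = 24, φ(53) = 52, φ(54) = 18, φ(55) = 40, φ(56) = 24, φ(57) = 36, φ(58) = 28, φ(59) = 58, φ(60) = 16, φ(61) = 60, φ(62) = 30, φ(63) = 36, φ(64) = 32, φ(65) = 48, φ(66) = 20, φ(67) = 66, φ(68) = 32, φ(69) = 44, φ(70) = 24, φ(71) = 70, φ(72) = 24, φ(73) = 72, φ(74) = 36, φ(75) = 40, φ(76) = 36, φ(77) = 60, φ(78) = 24, φ(79) = 78, φ(80) = 32, φ(81) = 54, φ(82) = 40, φ(83) = 82, φ(84) = 24, φ(85) = 64, φ(86) = 42, φ(87) = 56, φ(88) = 40, φ(89) = 88, φ(90) = 24, φ(91) = 72, φ(92) = 44, φ(93) = 60, φ(94) = 46, φ(95) = 72, φ(96) = 32, φ(97) = 96, φ(98) = 42, φ(99) = 60. Summing all 99 values: 3004. (Average order: Σ_{n ≤ x} φ(n) ~ (3/π²) x². For x = 99, (3/π²)·99² ≈ 2979.15.)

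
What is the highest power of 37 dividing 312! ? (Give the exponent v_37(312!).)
v_37(312!) = 8

Legendre's formula: v_p(n!) = Σ_{k ≥ 1} ⌊n / p^k⌋. For p = 37, n = 312, the terms are:
  ⌊312/37^1⌋ = ⌊312/37⌋ = 8
(the next term ⌊312/37^2⌋ = 0, terminating the sum). Summing: v_37(312!) = 8 = 8.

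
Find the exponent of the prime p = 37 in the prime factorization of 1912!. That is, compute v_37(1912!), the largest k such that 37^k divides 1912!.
v_37(1912!) = 52

Legendre's formula: v_p(n!) = Σ_{k ≥ 1} ⌊n / p^k⌋. For p = 37, n = 1912, the terms are:
  ⌊1912/37^1⌋ = ⌊1912/37⌋ = 51
  ⌊1912/37^2⌋ = ⌊1912/1369⌋ = 1
(the next term ⌊1912/37^3⌋ = 0, terminating the sum). Summing: v_37(1912!) = 51 + 1 = 52.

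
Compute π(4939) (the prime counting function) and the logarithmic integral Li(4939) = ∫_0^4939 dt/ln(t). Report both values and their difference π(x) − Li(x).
π(4939) = 660;  Li(4939) ≈ 677.11;  π(x) − Li(x) ≈ -17.11.

Direct count of primes ≤ 4939 gives π(4939) = 660. Numerical evaluation of the logarithmic integral gives Li(4939) ≈ 677.11. The difference π(x) − Li(x) ≈ -17.11 is typically negative for small/moderate x (Li(x) overestimates), though Littlewood's theorem shows this sign changes infinitely often.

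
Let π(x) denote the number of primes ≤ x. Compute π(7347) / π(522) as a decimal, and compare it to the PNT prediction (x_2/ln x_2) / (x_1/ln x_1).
π(7347)/π(522) = 935/98 ≈ 9.5408;  PNT prediction ≈ 9.8938.

π(522) = 98 and π(7347) = 935, so π(7347)/π(522) ≈ 9.5408. The PNT-predicted ratio is (7347/ln(7347)) / (522/ln(522)) ≈ 9.8938. The two agree to within a few percent, as expected.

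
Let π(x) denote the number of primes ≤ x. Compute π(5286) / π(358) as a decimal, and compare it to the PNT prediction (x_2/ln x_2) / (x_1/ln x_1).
π(5286)/π(358) = 701/71 ≈ 9.8732;  PNT prediction ≈ 10.1283.

π(358) = 71 and π(5286) = 701, so π(5286)/π(358) ≈ 9.8732. The PNT-predicted ratio is (5286/ln(5286)) / (358/ln(358)) ≈ 10.1283. The two agree to within a few percent, as expected.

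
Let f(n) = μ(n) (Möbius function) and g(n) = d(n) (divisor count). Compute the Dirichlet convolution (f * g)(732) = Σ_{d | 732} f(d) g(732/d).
(μ * d)(732) = 1

Divisors of 732: [1, 2, 3, 4, 6, 12, 61, 122, 183, 244, 366, 732]. For each d | 732:
  d = 1: μ(1) · d(732/1) = 1 · 12 = 12
  d = 2: μ(2) · d(732/2) = -1 · 8 = -8
  d = 3: μ(3) · d(732/3) = -1 · 6 = -6
  d = 4: μ(4) · d(732/4) = 0 · 4 = 0
  d = 6: μ(6) · d(732/6) = 1 · 4 = 4
  d = 12: μ(12) · d(732/12) = 0 · 2 = 0
  d = 61: μ(61) · d(732/61) = -1 · 6 = -6
  d = 122: μ(122) · d(732/122) = 1 · 4 = 4
  d = 183: μ(183) · d(732/183) = 1 · 3 = 3
  d = 244: μ(244) · d(732/244) = 0 · 2 = 0
  d = 366: μ(366) · d(732/366) = -1 · 2 = -2
  d = 732: μ(732) · d(732/732) = 0 · 1 = 0
Summing: (μ * d)(732) = 12 + -8 + -6 + 0 + 4 + 0 + -6 + 4 + 3 + 0 + -2 + 0 = 1.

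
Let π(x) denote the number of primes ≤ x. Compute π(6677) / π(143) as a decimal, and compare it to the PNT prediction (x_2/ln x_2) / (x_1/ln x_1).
π(6677)/π(143) = 860/34 ≈ 25.2941;  PNT prediction ≈ 26.3134.

π(143) = 34 and π(6677) = 860, so π(6677)/π(143) ≈ 25.2941. The PNT-predicted ratio is (6677/ln(6677)) / (143/ln(143)) ≈ 26.3134. The two agree to within a few percent, as expected.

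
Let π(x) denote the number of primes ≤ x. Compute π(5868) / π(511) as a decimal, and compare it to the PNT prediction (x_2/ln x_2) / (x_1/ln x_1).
π(5868)/π(511) = 772/97 ≈ 7.9588;  PNT prediction ≈ 8.2531.

π(511) = 97 and π(5868) = 772, so π(5868)/π(511) ≈ 7.9588. The PNT-predicted ratio is (5868/ln(5868)) / (511/ln(511)) ≈ 8.2531. The two agree to within a few percent, as expected.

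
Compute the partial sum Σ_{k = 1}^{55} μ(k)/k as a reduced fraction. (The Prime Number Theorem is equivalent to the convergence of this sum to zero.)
Σ μ(k)/k = -17255220085293371/10863052825730014910

Values of μ(k) for 1 ≤ k ≤ 55: μ(1) = 1, μ(2) = -1, μ(3) = -1, μ(5) = -1, μ(6) = 1, μ(7) = -1, μ(10) = 1, μ(11) = -1, μ(13) = -1, μ(14) = 1, μ(15) = 1, μ(17) = -1, μ(19) = -1, μ(21) = 1, μ(22) = 1, μ(23) = -1, μ(26) = 1, μ(29) = -1, μ(30) = -1, μ(31) = -1, μ(33) = 1, μ(34) = 1, μ(35) = 1, μ(37) = -1, μ(38) = 1, μ(39) = 1, μ(41) = -1, μ(42) = -1, μ(43) = -1, μ(46) = 1, μ(47) = -1, μ(51) = 1, μ(53) = -1, μ(55) = 1, with μ = 0 on non-squarefree integers. Summing μ(k)/k for k where μ(k) ≠ 0 gives -17255220085293371/10863052825730014910 ≈ -0.0016. (PNT ⟺ this sum → 0 as n → ∞.)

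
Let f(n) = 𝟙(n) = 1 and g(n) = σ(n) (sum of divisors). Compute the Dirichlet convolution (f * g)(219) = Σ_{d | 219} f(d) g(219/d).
(𝟙 * σ)(219) = 375

Divisors of 219: [1, 3, 73, 219]. For each d | 219:
  d = 1: 𝟙(1) · σ(219/1) = 1 · 296 = 296
  d = 3: 𝟙(3) · σ(219/3) = 1 · 74 = 74
  d = 73: 𝟙(73) · σ(219/73) = 1 · 4 = 4
  d = 219: 𝟙(219) · σ(219/219) = 1 · 1 = 1
Summing: (𝟙 * σ)(219) = 296 + 74 + 4 + 1 = 375.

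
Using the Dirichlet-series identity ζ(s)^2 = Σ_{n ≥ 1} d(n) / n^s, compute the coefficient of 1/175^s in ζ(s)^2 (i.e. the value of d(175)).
d(175) = 6

ζ(s)^2 = (Σ 1/m^s)(Σ 1/k^s). The coefficient of 1/n^s in the product is the number of ordered pairs (m, k) with mk = n, which equals d(n). For n = 175, divisors are [1, 5, 7, 25, 35, 175], so d(175) = 6.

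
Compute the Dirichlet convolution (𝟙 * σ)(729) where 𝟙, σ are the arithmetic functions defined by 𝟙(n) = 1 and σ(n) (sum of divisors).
(𝟙 * σ)(729) = 1636

Divisors of 729: [1, 3, 9, 27, 81, 243, 729]. For each d | 729:
  d = 1: 𝟙(1) · σ(729/1) = 1 · 1093 = 1093
  d = 3: 𝟙(3) · σ(729/3) = 1 · 364 = 364
  d = 9: 𝟙(9) · σ(729/9) = 1 · 121 = 121
  d = 27: 𝟙(27) · σ(729/27) = 1 · 40 = 40
  d = 81: 𝟙(81) · σ(729/81) = 1 · 13 = 13
  d = 243: 𝟙(243) · σ(729/243) = 1 · 4 = 4
  d = 729: 𝟙(729) · σ(729/729) = 1 · 1 = 1
Summing: (𝟙 * σ)(729) = 1093 + 364 + 121 + 40 + 13 + 4 + 1 = 1636.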